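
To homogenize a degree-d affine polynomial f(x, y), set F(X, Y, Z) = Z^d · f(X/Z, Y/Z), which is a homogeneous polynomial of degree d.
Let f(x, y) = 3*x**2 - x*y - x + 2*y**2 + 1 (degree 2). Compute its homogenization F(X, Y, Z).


F(X, Y, Z) = 3*X**2 - X*Y - X*Z + 2*Y**2 + Z**2

deg(f) = 2.
Substitute x = X/Z, y = Y/Z into f, then multiply by Z^2.
  monomial 3·x^2·y^0 ↦ 3·X^2·Y^0·Z^0.
  monomial -1·x^1·y^1 ↦ -1·X^1·Y^1·Z^0.
  monomial -1·x^1·y^0 ↦ -1·X^1·Y^0·Z^1.
  monomial 2·x^0·y^2 ↦ 2·X^0·Y^2·Z^0.
  monomial 1·x^0·y^0 ↦ 1·X^0·Y^0·Z^2.
Collecting: F(X, Y, Z) = 3*X**2 - X*Y - X*Z + 2*Y**2 + Z**2.


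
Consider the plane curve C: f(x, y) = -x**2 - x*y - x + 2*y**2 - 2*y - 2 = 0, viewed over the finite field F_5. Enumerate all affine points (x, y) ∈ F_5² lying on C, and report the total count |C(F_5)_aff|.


Affine F_5-points: {(0, 3), (1, 1), (1, 3), (2, 1)}; count = 4.

For each of the 25 pairs (x, y) ∈ F_5², evaluate f(x, y) mod 5. Record the zeros.
  x = 0: [0↦3, 1↦3, 2↦2, 3↦0, 4↦2]  zeros at y ∈ {3}
  x = 1: [0↦1, 1↦0, 2↦3, 3↦0, 4↦1]  zeros at y ∈ {1, 3}
  x = 2: [0↦2, 1↦0, 2↦2, 3↦3, 4↦3]  zeros at y ∈ {1}
  x = 3: [0↦1, 1↦3, 2↦4, 3↦4, 4↦3]  zeros at y ∈ ∅
  x = 4: [0↦3, 1↦4, 2↦4, 3↦3, 4↦1]  zeros at y ∈ ∅
Collecting zeros: affine points = {(0, 3), (1, 1), (1, 3), (2, 1)}.
Total count |C(F_5)_aff| = 4.


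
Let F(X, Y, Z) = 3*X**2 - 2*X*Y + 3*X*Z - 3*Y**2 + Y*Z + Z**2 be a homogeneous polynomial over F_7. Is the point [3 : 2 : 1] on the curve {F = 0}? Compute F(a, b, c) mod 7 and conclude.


F(3,2,1) ≡ 1 (mod 7); P is NOT on the curve.

Evaluate F(3, 2, 1) term-by-term (mod 7).
  3*X**2 ↦ 3·9·1·1 = 27
  -2*X*Y ↦ -2·3·2·1 = -12
  3*X*Z ↦ 3·3·1·1 = 9
  -3*Y**2 ↦ -3·1·4·1 = -12
  Y*Z ↦ 1·1·2·1 = 2
  Z**2 ↦ 1·1·1·1 = 1
Sum: F(3, 2, 1) = (27) + (-12) + (9) + (-12) + (2) + (1) = 15.
Reducing mod 7: 15 ≡ 1 (mod 7).
Since F(a, b, c) ≡ 1 ≠ 0 (mod 7), P does NOT lie on the curve.


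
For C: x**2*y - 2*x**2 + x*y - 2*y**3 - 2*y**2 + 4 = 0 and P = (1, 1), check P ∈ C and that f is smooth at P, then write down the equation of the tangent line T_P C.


Tangent line at P: -x - 8*y + 9 = 0.

Step 1: f(1, 1) = 0, so P lies on C.
Step 2: partial derivatives
  f_x(x, y) = 2*x*y - 4*x + y, f_y(x, y) = x**2 + x - 6*y**2 - 4*y.
  f_x(P) = -1, f_y(P) = -8 (gradient nonzero, so P is smooth).
Step 3: tangent line at P: -1·(x − 1) + -8·(y − 1) = 0.
Expanding: -x - 8*y + 9 = 0.


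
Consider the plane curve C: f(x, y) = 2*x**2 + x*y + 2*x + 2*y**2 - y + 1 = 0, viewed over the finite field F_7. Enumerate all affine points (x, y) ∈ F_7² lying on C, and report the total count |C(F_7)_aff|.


Affine F_7-points: {(0, 2), (1, 1), (1, 6), (2, 4), (2, 6), (3, 3), (5, 2), (5, 3)}; count = 8.

For each of the 49 pairs (x, y) ∈ F_7², evaluate f(x, y) mod 7. Record the zeros.
  x = 0: [0↦1, 1↦2, 2↦0, 3↦2, 4↦1, 5↦4, 6↦4]  zeros at y ∈ {2}
  x = 1: [0↦5, 1↦0, 2↦6, 3↦2, 4↦2, 5↦6, 6↦0]  zeros at y ∈ {1, 6}
  x = 2: [0↦6, 1↦2, 2↦2, 3↦6, 4↦0, 5↦5, 6↦0]  zeros at y ∈ {4, 6}
  x = 3: [0↦4, 1↦1, 2↦2, 3↦0, 4↦2, 5↦1, 6↦4]  zeros at y ∈ {3}
  x = 4: [0↦6, 1↦4, 2↦6, 3↦5, 4↦1, 5↦1, 6↦5]  zeros at y ∈ ∅
  x = 5: [0↦5, 1↦4, 2↦0, 3↦0, 4↦4, 5↦5, 6↦3]  zeros at y ∈ {2, 3}
  x = 6: [0↦1, 1↦1, 2↦5, 3↦6, 4↦4, 5↦6, 6↦5]  zeros at y ∈ ∅
Collecting zeros: affine points = {(0, 2), (1, 1), (1, 6), (2, 4), (2, 6), (3, 3), (5, 2), (5, 3)}.
Total count |C(F_7)_aff| = 8.


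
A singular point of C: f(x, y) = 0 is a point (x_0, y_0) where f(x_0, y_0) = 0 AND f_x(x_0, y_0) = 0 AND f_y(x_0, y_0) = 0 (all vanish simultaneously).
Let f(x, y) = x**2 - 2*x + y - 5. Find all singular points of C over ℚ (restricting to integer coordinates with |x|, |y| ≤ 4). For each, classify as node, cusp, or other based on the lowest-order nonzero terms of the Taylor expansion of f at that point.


No singular points in the scanned grid; C is smooth there.

Compute partial derivatives:
  f_x = 2*x - 2.
  f_y = 1.
f_y = 1 is a nonzero constant, so f_y never vanishes: no point (x, y) can satisfy f = f_x = f_y = 0. In particular no (x, y) ∈ {−4, ..., 4}² is singular; the curve is smooth.


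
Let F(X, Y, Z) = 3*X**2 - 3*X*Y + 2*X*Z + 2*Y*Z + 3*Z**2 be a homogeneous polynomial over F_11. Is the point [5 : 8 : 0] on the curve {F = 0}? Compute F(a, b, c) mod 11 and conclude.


F(5,8,0) ≡ 10 (mod 11); P is NOT on the curve.

Evaluate F(5, 8, 0) term-by-term (mod 11).
  3*X**2 ↦ 3·25·1·1 = 75
  -3*X*Y ↦ -3·5·8·1 = -120
  2*X*Z ↦ 2·5·1·0 = 0
  2*Y*Z ↦ 2·1·8·0 = 0
  3*Z**2 ↦ 3·1·1·0 = 0
Sum: F(5, 8, 0) = (75) + (-120) + (0) + (0) + (0) = -45.
Reducing mod 11: -45 ≡ 10 (mod 11).
Since F(a, b, c) ≡ 10 ≠ 0 (mod 11), P does NOT lie on the curve.


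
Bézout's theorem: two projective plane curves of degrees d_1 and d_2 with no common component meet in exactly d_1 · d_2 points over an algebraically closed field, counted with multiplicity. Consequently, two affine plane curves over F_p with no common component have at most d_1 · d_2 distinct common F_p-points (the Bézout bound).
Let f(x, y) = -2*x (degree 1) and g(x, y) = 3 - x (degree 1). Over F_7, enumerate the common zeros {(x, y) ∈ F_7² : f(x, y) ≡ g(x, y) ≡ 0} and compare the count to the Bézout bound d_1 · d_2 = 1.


Common zeros: ∅; count = 0; Bézout bound = 1.

deg(f) = 1, deg(g) = 1, so Bézout bound = 1.
Scan x ∈ F_7. For each x, list the y ∈ F_7 with f(x, y) ≡ 0 and those with g(x, y) ≡ 0 (mod 7); the common zeros in that column are the intersection.
  x = 0: f ≡ 0 at y ∈ {0, 1, 2, 3, 4, 5, 6}; g ≡ 0 at y ∈ ∅; common: ∅.
  x = 1: f ≡ 0 at y ∈ ∅; g ≡ 0 at y ∈ ∅; common: ∅.
  x = 2: f ≡ 0 at y ∈ ∅; g ≡ 0 at y ∈ ∅; common: ∅.
  x = 3: f ≡ 0 at y ∈ ∅; g ≡ 0 at y ∈ {0, 1, 2, 3, 4, 5, 6}; common: ∅.
  x = 4: f ≡ 0 at y ∈ ∅; g ≡ 0 at y ∈ ∅; common: ∅.
  x = 5: f ≡ 0 at y ∈ ∅; g ≡ 0 at y ∈ ∅; common: ∅.
  x = 6: f ≡ 0 at y ∈ ∅; g ≡ 0 at y ∈ ∅; common: ∅.
Collecting: common zeros = ∅, so the count is 0.
Comparison with the Bézout bound: 0 ≤ 1 = deg(f)·deg(g), as expected for curves with no common component (the affine F_7-count falls short of the bound because intersections may lie at infinity, over extension fields, or carry multiplicity).


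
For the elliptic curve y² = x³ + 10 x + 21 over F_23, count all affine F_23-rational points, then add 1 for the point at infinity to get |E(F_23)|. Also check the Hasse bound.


Affine points = {(1, 3), (1, 20), (2, 7), (2, 16), (3, 3), (3, 20), (5, 9), (5, 14), (9, 9), (9, 14), (11, 6), (11, 17), (12, 11), (12, 12), (13, 5), (13, 18), (15, 2), (15, 21), (19, 3), (19, 20), (21, 4), (21, 19)}; affine count = 22; |E(F_23)| = 23.

Discriminant check: Δ ∝ 4a³ + 27b² = 4·10³ + 27·21² = 4·1000 + 27·441 ≡ 14 (mod 23). Nonzero ⇒ E is nonsingular.
For each x ∈ F_23, compute rhs = x³ + 10·x + 21 mod 23, then count y ∈ F_23 with y² ≡ rhs.
  x = 0: rhs = 21, matching y values: none (0 points).
  x = 1: rhs = 9, matching y values: 3, 20 (2 points).
  x = 2: rhs = 3, matching y values: 7, 16 (2 points).
  x = 3: rhs = 9, matching y values: 3, 20 (2 points).
  x = 4: rhs = 10, matching y values: none (0 points).
  x = 5: rhs = 12, matching y values: 9, 14 (2 points).
  x = 6: rhs = 21, matching y values: none (0 points).
  x = 7: rhs = 20, matching y values: none (0 points).
  x = 8: rhs = 15, matching y values: none (0 points).
  x = 9: rhs = 12, matching y values: 9, 14 (2 points).
  x = 10: rhs = 17, matching y values: none (0 points).
  x = 11: rhs = 13, matching y values: 6, 17 (2 points).
  x = 12: rhs = 6, matching y values: 11, 12 (2 points).
  x = 13: rhs = 2, matching y values: 5, 18 (2 points).
  x = 14: rhs = 7, matching y values: none (0 points).
  x = 15: rhs = 4, matching y values: 2, 21 (2 points).
  x = 16: rhs = 22, matching y values: none (0 points).
  x = 17: rhs = 21, matching y values: none (0 points).
  x = 18: rhs = 7, matching y values: none (0 points).
  x = 19: rhs = 9, matching y values: 3, 20 (2 points).
  x = 20: rhs = 10, matching y values: none (0 points).
  x = 21: rhs = 16, matching y values: 4, 19 (2 points).
  x = 22: rhs = 10, matching y values: none (0 points).
Total affine count: 22.
Full point count |E(F_23)| = 22 + 1 = 23.
Hasse bound: |23 − (23+1)| = |-1| = 1 ≤ 2√23 ≈ 9.5917 ✓.


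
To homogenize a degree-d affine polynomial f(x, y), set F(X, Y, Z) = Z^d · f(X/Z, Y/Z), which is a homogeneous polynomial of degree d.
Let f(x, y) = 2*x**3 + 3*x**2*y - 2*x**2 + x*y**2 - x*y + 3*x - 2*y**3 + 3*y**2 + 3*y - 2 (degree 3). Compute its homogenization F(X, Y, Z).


F(X, Y, Z) = 2*X**3 + 3*X**2*Y - 2*X**2*Z + X*Y**2 - X*Y*Z + 3*X*Z**2 - 2*Y**3 + 3*Y**2*Z + 3*Y*Z**2 - 2*Z**3

deg(f) = 3.
Substitute x = X/Z, y = Y/Z into f, then multiply by Z^3.
  monomial 2·x^3·y^0 ↦ 2·X^3·Y^0·Z^0.
  monomial 3·x^2·y^1 ↦ 3·X^2·Y^1·Z^0.
  monomial -2·x^2·y^0 ↦ -2·X^2·Y^0·Z^1.
  monomial 1·x^1·y^2 ↦ 1·X^1·Y^2·Z^0.
  monomial -1·x^1·y^1 ↦ -1·X^1·Y^1·Z^1.
  monomial 3·x^1·y^0 ↦ 3·X^1·Y^0·Z^2.
  monomial -2·x^0·y^3 ↦ -2·X^0·Y^3·Z^0.
  monomial 3·x^0·y^2 ↦ 3·X^0·Y^2·Z^1.
  monomial 3·x^0·y^1 ↦ 3·X^0·Y^1·Z^2.
  monomial -2·x^0·y^0 ↦ -2·X^0·Y^0·Z^3.
Collecting: F(X, Y, Z) = 2*X**3 + 3*X**2*Y - 2*X**2*Z + X*Y**2 - X*Y*Z + 3*X*Z**2 - 2*Y**3 + 3*Y**2*Z + 3*Y*Z**2 - 2*Z**3.


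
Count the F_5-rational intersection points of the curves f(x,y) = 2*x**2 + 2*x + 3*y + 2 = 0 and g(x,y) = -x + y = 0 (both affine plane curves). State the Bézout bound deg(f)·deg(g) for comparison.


Common zeros: {(2, 2), (3, 3)}; count = 2; Bézout bound = 2.

deg(f) = 2, deg(g) = 1, so Bézout bound = 2.
Scan x ∈ F_5. For each x, list the y ∈ F_5 with f(x, y) ≡ 0 and those with g(x, y) ≡ 0 (mod 5); the common zeros in that column are the intersection.
  x = 0: f ≡ 0 at y ∈ {1}; g ≡ 0 at y ∈ {0}; common: ∅.
  x = 1: f ≡ 0 at y ∈ {3}; g ≡ 0 at y ∈ {1}; common: ∅.
  x = 2: f ≡ 0 at y ∈ {2}; g ≡ 0 at y ∈ {2}; common: {2}.
  x = 3: f ≡ 0 at y ∈ {3}; g ≡ 0 at y ∈ {3}; common: {3}.
  x = 4: f ≡ 0 at y ∈ {1}; g ≡ 0 at y ∈ {4}; common: ∅.
Collecting: common zeros = {(2, 2), (3, 3)}, so the count is 2.
Comparison with the Bézout bound: 2 ≤ 2 = deg(f)·deg(g), as expected for curves with no common component (the bound is attained).


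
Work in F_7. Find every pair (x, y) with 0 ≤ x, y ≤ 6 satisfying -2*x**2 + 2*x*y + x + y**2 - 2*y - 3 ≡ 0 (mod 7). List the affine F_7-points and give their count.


Affine F_7-points: {(0, 3), (0, 6), (1, 2), (1, 5), (3, 4), (3, 6), (5, 2), (5, 4)}; count = 8.

For each of the 49 pairs (x, y) ∈ F_7², evaluate f(x, y) mod 7. Record the zeros.
  x = 0: [0↦4, 1↦3, 2↦4, 3↦0, 4↦5, 5↦5, 6↦0]  zeros at y ∈ {3, 6}
  x = 1: [0↦3, 1↦4, 2↦0, 3↦5, 4↦5, 5↦0, 6↦4]  zeros at y ∈ {2, 5}
  x = 2: [0↦5, 1↦1, 2↦6, 3↦6, 4↦1, 5↦5, 6↦4]  zeros at y ∈ ∅
  x = 3: [0↦3, 1↦1, 2↦1, 3↦3, 4↦0, 5↦6, 6↦0]  zeros at y ∈ {4, 6}
  x = 4: [0↦4, 1↦4, 2↦6, 3↦3, 4↦2, 5↦3, 6↦6]  zeros at y ∈ ∅
  x = 5: [0↦1, 1↦3, 2↦0, 3↦6, 4↦0, 5↦3, 6↦1]  zeros at y ∈ {2, 4}
  x = 6: [0↦1, 1↦5, 2↦4, 3↦5, 4↦1, 5↦6, 6↦6]  zeros at y ∈ ∅
Collecting zeros: affine points = {(0, 3), (0, 6), (1, 2), (1, 5), (3, 4), (3, 6), (5, 2), (5, 4)}.
Total count |C(F_7)_aff| = 8.


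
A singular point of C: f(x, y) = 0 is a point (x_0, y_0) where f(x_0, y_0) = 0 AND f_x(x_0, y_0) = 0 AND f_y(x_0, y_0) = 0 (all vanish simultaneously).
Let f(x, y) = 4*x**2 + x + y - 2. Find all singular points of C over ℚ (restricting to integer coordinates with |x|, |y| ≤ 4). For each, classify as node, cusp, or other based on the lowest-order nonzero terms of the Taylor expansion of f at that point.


No singular points in the scanned grid; C is smooth there.

Compute partial derivatives:
  f_x = 8*x + 1.
  f_y = 1.
f_y = 1 is a nonzero constant, so f_y never vanishes: no point (x, y) can satisfy f = f_x = f_y = 0. In particular no (x, y) ∈ {−4, ..., 4}² is singular; the curve is smooth.


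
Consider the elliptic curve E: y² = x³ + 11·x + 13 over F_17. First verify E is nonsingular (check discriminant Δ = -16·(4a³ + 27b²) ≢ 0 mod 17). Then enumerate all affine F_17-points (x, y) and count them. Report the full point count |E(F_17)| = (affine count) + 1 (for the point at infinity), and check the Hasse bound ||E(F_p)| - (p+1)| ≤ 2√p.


Affine points = {(0, 8), (0, 9), (1, 5), (1, 12), (2, 3), (2, 14), (4, 6), (4, 11), (7, 5), (7, 12), (8, 1), (8, 16), (9, 5), (9, 12), (10, 1), (10, 16), (14, 2), (14, 15), (15, 0), (16, 1), (16, 16)}; affine count = 21; |E(F_17)| = 22.

Discriminant check: Δ ∝ 4a³ + 27b² = 4·11³ + 27·13² = 4·1331 + 27·169 ≡ 10 (mod 17). Nonzero ⇒ E is nonsingular.
For each x ∈ F_17, compute rhs = x³ + 11·x + 13 mod 17, then count y ∈ F_17 with y² ≡ rhs.
  x = 0: rhs = 13, matching y values: 8, 9 (2 points).
  x = 1: rhs = 8, matching y values: 5, 12 (2 points).
  x = 2: rhs = 9, matching y values: 3, 14 (2 points).
  x = 3: rhs = 5, matching y values: none (0 points).
  x = 4: rhs = 2, matching y values: 6, 11 (2 points).
  x = 5: rhs = 6, matching y values: none (0 points).
  x = 6: rhs = 6, matching y values: none (0 points).
  x = 7: rhs = 8, matching y values: 5, 12 (2 points).
  x = 8: rhs = 1, matching y values: 1, 16 (2 points).
  x = 9: rhs = 8, matching y values: 5, 12 (2 points).
  x = 10: rhs = 1, matching y values: 1, 16 (2 points).
  x = 11: rhs = 3, matching y values: none (0 points).
  x = 12: rhs = 3, matching y values: none (0 points).
  x = 13: rhs = 7, matching y values: none (0 points).
  x = 14: rhs = 4, matching y values: 2, 15 (2 points).
  x = 15: rhs = 0, matching y values: 0 (1 points).
  x = 16: rhs = 1, matching y values: 1, 16 (2 points).
Total affine count: 21.
Full point count |E(F_17)| = 21 + 1 = 22.
Hasse bound: |22 − (17+1)| = |4| = 4 ≤ 2√17 ≈ 8.2462 ✓.


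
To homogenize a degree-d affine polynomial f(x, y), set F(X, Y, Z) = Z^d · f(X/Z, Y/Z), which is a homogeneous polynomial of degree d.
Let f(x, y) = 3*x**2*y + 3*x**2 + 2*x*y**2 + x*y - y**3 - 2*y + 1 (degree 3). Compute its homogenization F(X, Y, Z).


F(X, Y, Z) = 3*X**2*Y + 3*X**2*Z + 2*X*Y**2 + X*Y*Z - Y**3 - 2*Y*Z**2 + Z**3

deg(f) = 3.
Substitute x = X/Z, y = Y/Z into f, then multiply by Z^3.
  monomial 3·x^2·y^1 ↦ 3·X^2·Y^1·Z^0.
  monomial 3·x^2·y^0 ↦ 3·X^2·Y^0·Z^1.
  monomial 2·x^1·y^2 ↦ 2·X^1·Y^2·Z^0.
  monomial 1·x^1·y^1 ↦ 1·X^1·Y^1·Z^1.
  monomial -1·x^0·y^3 ↦ -1·X^0·Y^3·Z^0.
  monomial -2·x^0·y^1 ↦ -2·X^0·Y^1·Z^2.
  monomial 1·x^0·y^0 ↦ 1·X^0·Y^0·Z^3.
Collecting: F(X, Y, Z) = 3*X**2*Y + 3*X**2*Z + 2*X*Y**2 + X*Y*Z - Y**3 - 2*Y*Z**2 + Z**3.


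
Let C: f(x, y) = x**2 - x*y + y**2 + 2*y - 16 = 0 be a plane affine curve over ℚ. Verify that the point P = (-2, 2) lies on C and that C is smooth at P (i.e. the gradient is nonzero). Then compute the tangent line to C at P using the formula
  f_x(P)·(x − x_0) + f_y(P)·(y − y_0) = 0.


Tangent line at P: -6*x + 8*y - 28 = 0.

Step 1: f(-2, 2) = 0, so P lies on C.
Step 2: partial derivatives
  f_x(x, y) = 2*x - y, f_y(x, y) = -x + 2*y + 2.
  f_x(P) = -6, f_y(P) = 8 (gradient nonzero, so P is smooth).
Step 3: tangent line at P: -6·(x − -2) + 8·(y − 2) = 0.
Expanding: -6*x + 8*y - 28 = 0.


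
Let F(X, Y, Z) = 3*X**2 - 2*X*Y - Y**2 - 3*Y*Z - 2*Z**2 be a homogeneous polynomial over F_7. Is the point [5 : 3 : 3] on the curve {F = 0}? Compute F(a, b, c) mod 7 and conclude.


F(5,3,3) ≡ 5 (mod 7); P is NOT on the curve.

Evaluate F(5, 3, 3) term-by-term (mod 7).
  3*X**2 ↦ 3·25·1·1 = 75
  -2*X*Y ↦ -2·5·3·1 = -30
  -Y**2 ↦ -1·1·9·1 = -9
  -3*Y*Z ↦ -3·1·3·3 = -27
  -2*Z**2 ↦ -2·1·1·9 = -18
Sum: F(5, 3, 3) = (75) + (-30) + (-9) + (-27) + (-18) = -9.
Reducing mod 7: -9 ≡ 5 (mod 7).
Since F(a, b, c) ≡ 5 ≠ 0 (mod 7), P does NOT lie on the curve.


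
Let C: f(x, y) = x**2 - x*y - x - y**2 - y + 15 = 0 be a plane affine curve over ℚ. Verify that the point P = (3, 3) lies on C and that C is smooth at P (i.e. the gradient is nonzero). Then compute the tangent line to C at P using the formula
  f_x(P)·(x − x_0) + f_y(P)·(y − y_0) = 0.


Tangent line at P: 2*x - 10*y + 24 = 0.

Step 1: f(3, 3) = 0, so P lies on C.
Step 2: partial derivatives
  f_x(x, y) = 2*x - y - 1, f_y(x, y) = -x - 2*y - 1.
  f_x(P) = 2, f_y(P) = -10 (gradient nonzero, so P is smooth).
Step 3: tangent line at P: 2·(x − 3) + -10·(y − 3) = 0.
Expanding: 2*x - 10*y + 24 = 0.


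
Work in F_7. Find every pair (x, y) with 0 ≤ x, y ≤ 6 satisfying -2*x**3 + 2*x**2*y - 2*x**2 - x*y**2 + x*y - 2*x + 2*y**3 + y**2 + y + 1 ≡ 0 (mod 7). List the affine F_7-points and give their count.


Affine F_7-points: {(2, 2), (3, 0), (5, 4), (5, 6)}; count = 4.

For each of the 49 pairs (x, y) ∈ F_7², evaluate f(x, y) mod 7. Record the zeros.
  x = 0: [0↦1, 1↦5, 2↦2, 3↦4, 4↦2, 5↦1, 6↦6]  zeros at y ∈ ∅
  x = 1: [0↦2, 1↦1, 2↦5, 3↦5, 4↦6, 5↦6, 6↦3]  zeros at y ∈ ∅
  x = 2: [0↦1, 1↦6, 2↦0, 3↦2, 4↦3, 5↦1, 6↦1]  zeros at y ∈ {2}
  x = 3: [0↦0, 1↦1, 2↦3, 3↦4, 4↦2, 5↦2, 6↦2]  zeros at y ∈ {0}
  x = 4: [0↦1, 1↦2, 2↦2, 3↦6, 4↦5, 5↦4, 6↦1]  zeros at y ∈ ∅
  x = 5: [0↦6, 1↦4, 2↦6, 3↦3, 4↦0, 5↦2, 6↦0]  zeros at y ∈ {4, 6}
  x = 6: [0↦3, 1↦2, 2↦3, 3↦4, 4↦3, 5↦5, 6↦1]  zeros at y ∈ ∅
Collecting zeros: affine points = {(2, 2), (3, 0), (5, 4), (5, 6)}.
Total count |C(F_7)_aff| = 4.


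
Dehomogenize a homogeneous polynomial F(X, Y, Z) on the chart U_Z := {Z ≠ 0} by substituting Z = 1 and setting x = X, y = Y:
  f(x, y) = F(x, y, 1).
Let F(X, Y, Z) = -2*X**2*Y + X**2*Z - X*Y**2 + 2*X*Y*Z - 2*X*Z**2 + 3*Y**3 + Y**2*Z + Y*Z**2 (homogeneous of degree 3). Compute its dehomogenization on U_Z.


f(x, y) = -2*x**2*y + x**2 - x*y**2 + 2*x*y - 2*x + 3*y**3 + y**2 + y

On U_Z we set Z = 1. Each monomial c·X^i·Y^j·Z^k in F becomes c·x^i·y^j·1^k = c·x^i·y^j.
Substituting Z = 1: F(X, Y, 1) = -2*x**2*y + x**2 - x*y**2 + 2*x*y - 2*x + 3*y**3 + y**2 + y.
Note: deg(f) ≤ deg(F) = 3; strict inequality happens when F is divisible by Z (lost terms).


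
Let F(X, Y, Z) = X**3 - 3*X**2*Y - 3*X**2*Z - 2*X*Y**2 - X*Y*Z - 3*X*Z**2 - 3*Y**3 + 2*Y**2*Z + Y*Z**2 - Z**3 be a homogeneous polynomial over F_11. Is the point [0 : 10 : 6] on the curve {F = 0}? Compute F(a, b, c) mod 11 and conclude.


F(0,10,6) ≡ 5 (mod 11); P is NOT on the curve.

Evaluate F(0, 10, 6) term-by-term (mod 11).
  X**3 ↦ 1·0·1·1 = 0
  -3*X**2*Y ↦ -3·0·10·1 = 0
  -3*X**2*Z ↦ -3·0·1·6 = 0
  -2*X*Y**2 ↦ -2·0·100·1 = 0
  -X*Y*Z ↦ -1·0·10·6 = 0
  -3*X*Z**2 ↦ -3·0·1·36 = 0
  -3*Y**3 ↦ -3·1·1000·1 = -3000
  2*Y**2*Z ↦ 2·1·100·6 = 1200
  Y*Z**2 ↦ 1·1·10·36 = 360
  -Z**3 ↦ -1·1·1·216 = -216
Sum: F(0, 10, 6) = (0) + (0) + (0) + (0) + (0) + (0) + (-3000) + (1200) + (360) + (-216) = -1656.
Reducing mod 11: -1656 ≡ 5 (mod 11).
Since F(a, b, c) ≡ 5 ≠ 0 (mod 11), P does NOT lie on the curve.


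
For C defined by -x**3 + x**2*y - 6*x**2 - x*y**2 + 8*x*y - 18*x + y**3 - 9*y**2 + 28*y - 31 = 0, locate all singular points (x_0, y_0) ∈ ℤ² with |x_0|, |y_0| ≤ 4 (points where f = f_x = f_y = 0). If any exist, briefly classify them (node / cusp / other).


Singular points: {(-1, 3)}; classification: cusp.

Compute partial derivatives:
  f_x = -3*x**2 + 2*x*y - 12*x - y**2 + 8*y - 18.
  f_y = x**2 - 2*x*y + 8*x + 3*y**2 - 18*y + 28.
Scan x_0 ∈ {−4, ..., 4}. For each x_0, f_y(x_0, y) is a polynomial in y; find its integer roots y ∈ {−4, ..., 4}, then test f_x and f at those candidates.
  x = -4: f_y(-4, y) = 3*y**2 - 10*y + 12; no integer root y with |y| ≤ 4.
  x = -3: f_y(-3, y) = 3*y**2 - 12*y + 13; no integer root y with |y| ≤ 4.
  x = -2: f_y(-2, y) = 3*y**2 - 14*y + 16; vanishes at y ∈ {2}. (-2, 2): f_x = -2 ≠ 0.
  x = -1: f_y(-1, y) = 3*y**2 - 16*y + 21; vanishes at y ∈ {3}. (-1, 3): f_x = 0, f = 0 — SINGULAR.
  x = 0: f_y(0, y) = 3*y**2 - 18*y + 28; no integer root y with |y| ≤ 4.
  x = 1: f_y(1, y) = 3*y**2 - 20*y + 37; no integer root y with |y| ≤ 4.
  x = 2: f_y(2, y) = 3*y**2 - 22*y + 48; no integer root y with |y| ≤ 4.
  x = 3: f_y(3, y) = 3*y**2 - 24*y + 61; no integer root y with |y| ≤ 4.
  x = 4: f_y(4, y) = 3*y**2 - 26*y + 76; no integer root y with |y| ≤ 4.
Only singular point on the grid: (-1, 3).
Classify: substitute x = -1 + u, y = 3 + v and expand: f = -u**3 + u**2*v - u*v**2 + v**3 + v**2.
No constant or linear terms (consistent with a singular point). Quadratic part: v**2. Cubic part: -u**3 + u**2*v - u*v**2 + v**3.
The quadratic part v**2 is a perfect square, so there is a single (double) tangent line v = 0, i.e. y = 3. Restricting the cubic part to that line (v = 0) leaves -u**3 ≠ 0, so f is not divisible by v and the branch is v² ≈ u**3 to lowest order — this is a cusp.
Classification: cusp.


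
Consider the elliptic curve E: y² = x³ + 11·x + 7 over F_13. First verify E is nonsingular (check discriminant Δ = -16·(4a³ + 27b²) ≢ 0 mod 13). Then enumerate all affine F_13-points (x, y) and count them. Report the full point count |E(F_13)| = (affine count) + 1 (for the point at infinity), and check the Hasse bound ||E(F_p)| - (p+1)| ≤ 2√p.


Affine points = {(6, 4), (6, 9), (8, 3), (8, 10), (9, 4), (9, 9), (10, 5), (10, 8), (11, 4), (11, 9)}; affine count = 10; |E(F_13)| = 11.

Discriminant check: Δ ∝ 4a³ + 27b² = 4·11³ + 27·7² = 4·1331 + 27·49 ≡ 4 (mod 13). Nonzero ⇒ E is nonsingular.
For each x ∈ F_13, compute rhs = x³ + 11·x + 7 mod 13, then count y ∈ F_13 with y² ≡ rhs.
  x = 0: rhs = 7, matching y values: none (0 points).
  x = 1: rhs = 6, matching y values: none (0 points).
  x = 2: rhs = 11, matching y values: none (0 points).
  x = 3: rhs = 2, matching y values: none (0 points).
  x = 4: rhs = 11, matching y values: none (0 points).
  x = 5: rhs = 5, matching y values: none (0 points).
  x = 6: rhs = 3, matching y values: 4, 9 (2 points).
  x = 7: rhs = 11, matching y values: none (0 points).
  x = 8: rhs = 9, matching y values: 3, 10 (2 points).
  x = 9: rhs = 3, matching y values: 4, 9 (2 points).
  x = 10: rhs = 12, matching y values: 5, 8 (2 points).
  x = 11: rhs = 3, matching y values: 4, 9 (2 points).
  x = 12: rhs = 8, matching y values: none (0 points).
Total affine count: 10.
Full point count |E(F_13)| = 10 + 1 = 11.
Hasse bound: |11 − (13+1)| = |-3| = 3 ≤ 2√13 ≈ 7.2111 ✓.


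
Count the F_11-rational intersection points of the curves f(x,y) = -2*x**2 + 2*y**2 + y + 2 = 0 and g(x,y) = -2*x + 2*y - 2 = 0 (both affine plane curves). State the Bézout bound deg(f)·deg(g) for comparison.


Common zeros: {(10, 0)}; count = 1; Bézout bound = 2.

deg(f) = 2, deg(g) = 1, so Bézout bound = 2.
Scan x ∈ F_11. For each x, list the y ∈ F_11 with f(x, y) ≡ 0 and those with g(x, y) ≡ 0 (mod 11); the common zeros in that column are the intersection.
  x = 0: f ≡ 0 at y ∈ ∅; g ≡ 0 at y ∈ {1}; common: ∅.
  x = 1: f ≡ 0 at y ∈ {0, 5}; g ≡ 0 at y ∈ {2}; common: ∅.
  x = 2: f ≡ 0 at y ∈ {7, 9}; g ≡ 0 at y ∈ {3}; common: ∅.
  x = 3: f ≡ 0 at y ∈ ∅; g ≡ 0 at y ∈ {4}; common: ∅.
  x = 4: f ≡ 0 at y ∈ ∅; g ≡ 0 at y ∈ {5}; common: ∅.
  x = 5: f ≡ 0 at y ∈ {8}; g ≡ 0 at y ∈ {6}; common: ∅.
  x = 6: f ≡ 0 at y ∈ {8}; g ≡ 0 at y ∈ {7}; common: ∅.
  x = 7: f ≡ 0 at y ∈ ∅; g ≡ 0 at y ∈ {8}; common: ∅.
  x = 8: f ≡ 0 at y ∈ ∅; g ≡ 0 at y ∈ {9}; common: ∅.
  x = 9: f ≡ 0 at y ∈ {7, 9}; g ≡ 0 at y ∈ {10}; common: ∅.
  x = 10: f ≡ 0 at y ∈ {0, 5}; g ≡ 0 at y ∈ {0}; common: {0}.
Collecting: common zeros = {(10, 0)}, so the count is 1.
Comparison with the Bézout bound: 1 ≤ 2 = deg(f)·deg(g), as expected for curves with no common component (the affine F_11-count falls short of the bound because intersections may lie at infinity, over extension fields, or carry multiplicity).


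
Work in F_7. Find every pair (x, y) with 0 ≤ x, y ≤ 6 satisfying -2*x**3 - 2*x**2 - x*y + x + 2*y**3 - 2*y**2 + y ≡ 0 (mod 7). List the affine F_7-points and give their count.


Affine F_7-points: {(0, 0), (1, 6), (2, 4), (4, 2), (6, 6)}; count = 5.

For each of the 49 pairs (x, y) ∈ F_7², evaluate f(x, y) mod 7. Record the zeros.
  x = 0: [0↦0, 1↦1, 2↦3, 3↦4, 4↦2, 5↦2, 6↦2]  zeros at y ∈ {0}
  x = 1: [0↦4, 1↦4, 2↦5, 3↦5, 4↦2, 5↦1, 6↦0]  zeros at y ∈ {6}
  x = 2: [0↦6, 1↦5, 2↦5, 3↦4, 4↦0, 5↦5, 6↦3]  zeros at y ∈ {4}
  x = 3: [0↦1, 1↦6, 2↦5, 3↦3, 4↦5, 5↦2, 6↦6]  zeros at y ∈ ∅
  x = 4: [0↦5, 1↦2, 2↦0, 3↦4, 4↦5, 5↦1, 6↦4]  zeros at y ∈ {2}
  x = 5: [0↦6, 1↦2, 2↦6, 3↦2, 4↦2, 5↦4, 6↦6]  zeros at y ∈ ∅
  x = 6: [0↦6, 1↦1, 2↦4, 3↦6, 4↦5, 5↦6, 6↦0]  zeros at y ∈ {6}
Collecting zeros: affine points = {(0, 0), (1, 6), (2, 4), (4, 2), (6, 6)}.
Total count |C(F_7)_aff| = 5.


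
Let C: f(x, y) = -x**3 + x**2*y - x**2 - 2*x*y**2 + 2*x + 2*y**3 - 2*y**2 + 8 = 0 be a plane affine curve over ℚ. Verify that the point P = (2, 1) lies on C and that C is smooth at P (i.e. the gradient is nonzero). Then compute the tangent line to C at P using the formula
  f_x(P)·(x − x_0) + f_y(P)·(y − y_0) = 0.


Tangent line at P: -12*x - 2*y + 26 = 0.

Step 1: f(2, 1) = 0, so P lies on C.
Step 2: partial derivatives
  f_x(x, y) = -3*x**2 + 2*x*y - 2*x - 2*y**2 + 2, f_y(x, y) = x**2 - 4*x*y + 6*y**2 - 4*y.
  f_x(P) = -12, f_y(P) = -2 (gradient nonzero, so P is smooth).
Step 3: tangent line at P: -12·(x − 2) + -2·(y − 1) = 0.
Expanding: -12*x - 2*y + 26 = 0.


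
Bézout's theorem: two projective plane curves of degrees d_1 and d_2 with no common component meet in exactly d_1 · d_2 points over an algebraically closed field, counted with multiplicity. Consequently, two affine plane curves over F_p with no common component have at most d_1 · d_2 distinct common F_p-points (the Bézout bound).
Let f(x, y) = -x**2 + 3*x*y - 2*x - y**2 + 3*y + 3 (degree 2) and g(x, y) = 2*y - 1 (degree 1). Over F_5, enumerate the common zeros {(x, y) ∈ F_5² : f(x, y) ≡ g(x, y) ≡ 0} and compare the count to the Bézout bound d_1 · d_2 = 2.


Common zeros: {(3, 3), (4, 3)}; count = 2; Bézout bound = 2.

deg(f) = 2, deg(g) = 1, so Bézout bound = 2.
Scan x ∈ F_5. For each x, list the y ∈ F_5 with f(x, y) ≡ 0 and those with g(x, y) ≡ 0 (mod 5); the common zeros in that column are the intersection.
  x = 0: f ≡ 0 at y ∈ {1, 2}; g ≡ 0 at y ∈ {3}; common: ∅.
  x = 1: f ≡ 0 at y ∈ {0, 1}; g ≡ 0 at y ∈ {3}; common: ∅.
  x = 2: f ≡ 0 at y ∈ {0, 4}; g ≡ 0 at y ∈ {3}; common: ∅.
  x = 3: f ≡ 0 at y ∈ {3, 4}; g ≡ 0 at y ∈ {3}; common: {3}.
  x = 4: f ≡ 0 at y ∈ {2, 3}; g ≡ 0 at y ∈ {3}; common: {3}.
Collecting: common zeros = {(3, 3), (4, 3)}, so the count is 2.
Comparison with the Bézout bound: 2 ≤ 2 = deg(f)·deg(g), as expected for curves with no common component (the bound is attained).


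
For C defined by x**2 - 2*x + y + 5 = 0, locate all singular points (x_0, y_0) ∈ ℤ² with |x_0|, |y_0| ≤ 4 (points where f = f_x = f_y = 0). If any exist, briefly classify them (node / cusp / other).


No singular points in the scanned grid; C is smooth there.

Compute partial derivatives:
  f_x = 2*x - 2.
  f_y = 1.
f_y = 1 is a nonzero constant, so f_y never vanishes: no point (x, y) can satisfy f = f_x = f_y = 0. In particular no (x, y) ∈ {−4, ..., 4}² is singular; the curve is smooth.


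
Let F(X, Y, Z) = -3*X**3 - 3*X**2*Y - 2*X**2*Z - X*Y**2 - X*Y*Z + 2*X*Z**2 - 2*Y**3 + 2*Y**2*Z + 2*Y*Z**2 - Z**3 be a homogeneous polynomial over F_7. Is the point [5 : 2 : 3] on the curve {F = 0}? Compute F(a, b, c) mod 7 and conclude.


F(5,2,3) ≡ 5 (mod 7); P is NOT on the curve.

Evaluate F(5, 2, 3) term-by-term (mod 7).
  -3*X**3 ↦ -3·125·1·1 = -375
  -3*X**2*Y ↦ -3·25·2·1 = -150
  -2*X**2*Z ↦ -2·25·1·3 = -150
  -X*Y**2 ↦ -1·5·4·1 = -20
  -X*Y*Z ↦ -1·5·2·3 = -30
  2*X*Z**2 ↦ 2·5·1·9 = 90
  -2*Y**3 ↦ -2·1·8·1 = -16
  2*Y**2*Z ↦ 2·1·4·3 = 24
  2*Y*Z**2 ↦ 2·1·2·9 = 36
  -Z**3 ↦ -1·1·1·27 = -27
Sum: F(5, 2, 3) = (-375) + (-150) + (-150) + (-20) + (-30) + (90) + (-16) + (24) + (36) + (-27) = -618.
Reducing mod 7: -618 ≡ 5 (mod 7).
Since F(a, b, c) ≡ 5 ≠ 0 (mod 7), P does NOT lie on the curve.


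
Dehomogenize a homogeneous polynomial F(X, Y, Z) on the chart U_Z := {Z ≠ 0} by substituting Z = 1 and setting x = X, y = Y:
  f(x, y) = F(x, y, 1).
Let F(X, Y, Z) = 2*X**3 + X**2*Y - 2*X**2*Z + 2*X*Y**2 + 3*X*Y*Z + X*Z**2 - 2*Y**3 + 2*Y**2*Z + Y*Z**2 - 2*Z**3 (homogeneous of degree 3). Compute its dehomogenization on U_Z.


f(x, y) = 2*x**3 + x**2*y - 2*x**2 + 2*x*y**2 + 3*x*y + x - 2*y**3 + 2*y**2 + y - 2

On U_Z we set Z = 1. Each monomial c·X^i·Y^j·Z^k in F becomes c·x^i·y^j·1^k = c·x^i·y^j.
Substituting Z = 1: F(X, Y, 1) = 2*x**3 + x**2*y - 2*x**2 + 2*x*y**2 + 3*x*y + x - 2*y**3 + 2*y**2 + y - 2.
Note: deg(f) ≤ deg(F) = 3; strict inequality happens when F is divisible by Z (lost terms).


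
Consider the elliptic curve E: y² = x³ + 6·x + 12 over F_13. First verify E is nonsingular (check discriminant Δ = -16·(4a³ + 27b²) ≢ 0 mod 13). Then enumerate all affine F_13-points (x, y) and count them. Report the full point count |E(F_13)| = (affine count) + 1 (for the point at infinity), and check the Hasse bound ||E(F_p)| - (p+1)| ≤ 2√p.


Affine points = {(0, 5), (0, 8), (4, 3), (4, 10), (6, 2), (6, 11), (8, 0)}; affine count = 7; |E(F_13)| = 8.

Discriminant check: Δ ∝ 4a³ + 27b² = 4·6³ + 27·12² = 4·216 + 27·144 ≡ 7 (mod 13). Nonzero ⇒ E is nonsingular.
For each x ∈ F_13, compute rhs = x³ + 6·x + 12 mod 13, then count y ∈ F_13 with y² ≡ rhs.
  x = 0: rhs = 12, matching y values: 5, 8 (2 points).
  x = 1: rhs = 6, matching y values: none (0 points).
  x = 2: rhs = 6, matching y values: none (0 points).
  x = 3: rhs = 5, matching y values: none (0 points).
  x = 4: rhs = 9, matching y values: 3, 10 (2 points).
  x = 5: rhs = 11, matching y values: none (0 points).
  x = 6: rhs = 4, matching y values: 2, 11 (2 points).
  x = 7: rhs = 7, matching y values: none (0 points).
  x = 8: rhs = 0, matching y values: 0 (1 points).
  x = 9: rhs = 2, matching y values: none (0 points).
  x = 10: rhs = 6, matching y values: none (0 points).
  x = 11: rhs = 5, matching y values: none (0 points).
  x = 12: rhs = 5, matching y values: none (0 points).
Total affine count: 7.
Full point count |E(F_13)| = 7 + 1 = 8.
Hasse bound: |8 − (13+1)| = |-6| = 6 ≤ 2√13 ≈ 7.2111 ✓.


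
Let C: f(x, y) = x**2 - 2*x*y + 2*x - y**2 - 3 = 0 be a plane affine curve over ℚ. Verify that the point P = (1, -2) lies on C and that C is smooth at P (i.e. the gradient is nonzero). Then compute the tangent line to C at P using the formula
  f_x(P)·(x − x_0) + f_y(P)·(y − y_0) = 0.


Tangent line at P: 8*x + 2*y - 4 = 0.

Step 1: f(1, -2) = 0, so P lies on C.
Step 2: partial derivatives
  f_x(x, y) = 2*x - 2*y + 2, f_y(x, y) = -2*x - 2*y.
  f_x(P) = 8, f_y(P) = 2 (gradient nonzero, so P is smooth).
Step 3: tangent line at P: 8·(x − 1) + 2·(y − -2) = 0.
Expanding: 8*x + 2*y - 4 = 0.


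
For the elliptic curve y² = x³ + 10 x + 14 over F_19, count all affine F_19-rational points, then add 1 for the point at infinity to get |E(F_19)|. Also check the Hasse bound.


Affine points = {(1, 5), (1, 14), (2, 2), (2, 17), (4, 2), (4, 17), (6, 9), (6, 10), (7, 3), (7, 16), (8, 6), (8, 13), (9, 4), (9, 15), (11, 7), (11, 12), (12, 0), (13, 2), (13, 17), (15, 9), (15, 10), (17, 9), (17, 10)}; affine count = 23; |E(F_19)| = 24.

Discriminant check: Δ ∝ 4a³ + 27b² = 4·10³ + 27·14² = 4·1000 + 27·196 ≡ 1 (mod 19). Nonzero ⇒ E is nonsingular.
For each x ∈ F_19, compute rhs = x³ + 10·x + 14 mod 19, then count y ∈ F_19 with y² ≡ rhs.
  x = 0: rhs = 14, matching y values: none (0 points).
  x = 1: rhs = 6, matching y values: 5, 14 (2 points).
  x = 2: rhs = 4, matching y values: 2, 17 (2 points).
  x = 3: rhs = 14, matching y values: none (0 points).
  x = 4: rhs = 4, matching y values: 2, 17 (2 points).
  x = 5: rhs = 18, matching y values: none (0 points).
  x = 6: rhs = 5, matching y values: 9, 10 (2 points).
  x = 7: rhs = 9, matching y values: 3, 16 (2 points).
  x = 8: rhs = 17, matching y values: 6, 13 (2 points).
  x = 9: rhs = 16, matching y values: 4, 15 (2 points).
  x = 10: rhs = 12, matching y values: none (0 points).
  x = 11: rhs = 11, matching y values: 7, 12 (2 points).
  x = 12: rhs = 0, matching y values: 0 (1 points).
  x = 13: rhs = 4, matching y values: 2, 17 (2 points).
  x = 14: rhs = 10, matching y values: none (0 points).
  x = 15: rhs = 5, matching y values: 9, 10 (2 points).
  x = 16: rhs = 14, matching y values: none (0 points).
  x = 17: rhs = 5, matching y values: 9, 10 (2 points).
  x = 18: rhs = 3, matching y values: none (0 points).
Total affine count: 23.
Full point count |E(F_19)| = 23 + 1 = 24.
Hasse bound: |24 − (19+1)| = |4| = 4 ≤ 2√19 ≈ 8.7178 ✓.


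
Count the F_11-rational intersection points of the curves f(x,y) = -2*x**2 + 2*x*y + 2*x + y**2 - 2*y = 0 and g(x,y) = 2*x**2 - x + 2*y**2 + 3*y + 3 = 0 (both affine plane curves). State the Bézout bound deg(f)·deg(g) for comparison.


Common zeros: {(2, 6)}; count = 1; Bézout bound = 4.

deg(f) = 2, deg(g) = 2, so Bézout bound = 4.
Scan x ∈ F_11. For each x, list the y ∈ F_11 with f(x, y) ≡ 0 and those with g(x, y) ≡ 0 (mod 11); the common zeros in that column are the intersection.
  x = 0: f ≡ 0 at y ∈ {0, 2}; g ≡ 0 at y ∈ ∅; common: ∅.
  x = 1: f ≡ 0 at y ∈ {0}; g ≡ 0 at y ∈ ∅; common: ∅.
  x = 2: f ≡ 0 at y ∈ {3, 6}; g ≡ 0 at y ∈ {6, 9}; common: {6}.
  x = 3: f ≡ 0 at y ∈ {2, 5}; g ≡ 0 at y ∈ ∅; common: ∅.
  x = 4: f ≡ 0 at y ∈ {8}; g ≡ 0 at y ∈ {6, 9}; common: ∅.
  x = 5: f ≡ 0 at y ∈ {6, 8}; g ≡ 0 at y ∈ ∅; common: ∅.
  x = 6: f ≡ 0 at y ∈ ∅; g ≡ 0 at y ∈ ∅; common: ∅.
  x = 7: f ≡ 0 at y ∈ ∅; g ≡ 0 at y ∈ {1, 3}; common: ∅.
  x = 8: f ≡ 0 at y ∈ ∅; g ≡ 0 at y ∈ {7, 8}; common: ∅.
  x = 9: f ≡ 0 at y ∈ ∅; g ≡ 0 at y ∈ {7, 8}; common: ∅.
  x = 10: f ≡ 0 at y ∈ ∅; g ≡ 0 at y ∈ {1, 3}; common: ∅.
Collecting: common zeros = {(2, 6)}, so the count is 1.
Comparison with the Bézout bound: 1 ≤ 4 = deg(f)·deg(g), as expected for curves with no common component (the affine F_11-count falls short of the bound because intersections may lie at infinity, over extension fields, or carry multiplicity).


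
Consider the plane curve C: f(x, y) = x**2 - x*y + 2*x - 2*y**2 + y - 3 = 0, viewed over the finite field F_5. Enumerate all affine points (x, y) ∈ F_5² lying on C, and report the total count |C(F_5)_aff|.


Affine F_5-points: {(1, 0), (2, 0), (2, 2), (3, 2)}; count = 4.

For each of the 25 pairs (x, y) ∈ F_5², evaluate f(x, y) mod 5. Record the zeros.
  x = 0: [0↦2, 1↦1, 2↦1, 3↦2, 4↦4]  zeros at y ∈ ∅
  x = 1: [0↦0, 1↦3, 2↦2, 3↦2, 4↦3]  zeros at y ∈ {0}
  x = 2: [0↦0, 1↦2, 2↦0, 3↦4, 4↦4]  zeros at y ∈ {0, 2}
  x = 3: [0↦2, 1↦3, 2↦0, 3↦3, 4↦2]  zeros at y ∈ {2}
  x = 4: [0↦1, 1↦1, 2↦2, 3↦4, 4↦2]  zeros at y ∈ ∅
Collecting zeros: affine points = {(1, 0), (2, 0), (2, 2), (3, 2)}.
Total count |C(F_5)_aff| = 4.


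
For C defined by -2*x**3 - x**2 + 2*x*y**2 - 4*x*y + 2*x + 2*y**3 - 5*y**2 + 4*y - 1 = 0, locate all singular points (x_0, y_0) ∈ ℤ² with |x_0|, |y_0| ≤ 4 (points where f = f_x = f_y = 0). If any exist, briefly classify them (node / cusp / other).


Singular points: {(0, 1)}; classification: node.

Compute partial derivatives:
  f_x = -6*x**2 - 2*x + 2*y**2 - 4*y + 2.
  f_y = 4*x*y - 4*x + 6*y**2 - 10*y + 4.
Scan x_0 ∈ {−4, ..., 4}. For each x_0, f_y(x_0, y) is a polynomial in y; find its integer roots y ∈ {−4, ..., 4}, then test f_x and f at those candidates.
  x = -4: f_y(-4, y) = 6*y**2 - 26*y + 20; vanishes at y ∈ {1}. (-4, 1): f_x = -88 ≠ 0.
  x = -3: f_y(-3, y) = 6*y**2 - 22*y + 16; vanishes at y ∈ {1}. (-3, 1): f_x = -48 ≠ 0.
  x = -2: f_y(-2, y) = 6*y**2 - 18*y + 12; vanishes at y ∈ {1, 2}. (-2, 1): f_x = -20 ≠ 0; (-2, 2): f_x = -18 ≠ 0.
  x = -1: f_y(-1, y) = 6*y**2 - 14*y + 8; vanishes at y ∈ {1}. (-1, 1): f_x = -4 ≠ 0.
  x = 0: f_y(0, y) = 6*y**2 - 10*y + 4; vanishes at y ∈ {1}. (0, 1): f_x = 0, f = 0 — SINGULAR.
  x = 1: f_y(1, y) = 6*y**2 - 6*y; vanishes at y ∈ {0, 1}. (1, 0): f_x = -6 ≠ 0; (1, 1): f_x = -8 ≠ 0.
  x = 2: f_y(2, y) = 6*y**2 - 2*y - 4; vanishes at y ∈ {1}. (2, 1): f_x = -28 ≠ 0.
  x = 3: f_y(3, y) = 6*y**2 + 2*y - 8; vanishes at y ∈ {1}. (3, 1): f_x = -60 ≠ 0.
  x = 4: f_y(4, y) = 6*y**2 + 6*y - 12; vanishes at y ∈ {-2, 1}. (4, -2): f_x = -86 ≠ 0; (4, 1): f_x = -104 ≠ 0.
Only singular point on the grid: (0, 1).
Classify: substitute x = 0 + u, y = 1 + v and expand: f = -2*u**3 - u**2 + 2*u*v**2 + 2*v**3 + v**2.
No constant or linear terms (consistent with a singular point). Quadratic part: -u**2 + v**2. Cubic part: -2*u**3 + 2*u*v**2 + 2*v**3.
The quadratic part v**2 - u**2 = (v − u)(v + u) splits into two distinct linear factors, so there are two distinct tangent lines y − 1 = ±(x − 0) — this is a node (ordinary double point).
Classification: node.


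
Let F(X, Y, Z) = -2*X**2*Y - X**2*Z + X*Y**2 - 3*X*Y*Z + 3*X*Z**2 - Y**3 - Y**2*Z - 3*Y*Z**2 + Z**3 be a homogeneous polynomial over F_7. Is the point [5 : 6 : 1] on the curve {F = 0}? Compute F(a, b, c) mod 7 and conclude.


F(5,6,1) ≡ 1 (mod 7); P is NOT on the curve.

Evaluate F(5, 6, 1) term-by-term (mod 7).
  -2*X**2*Y ↦ -2·25·6·1 = -300
  -X**2*Z ↦ -1·25·1·1 = -25
  X*Y**2 ↦ 1·5·36·1 = 180
  -3*X*Y*Z ↦ -3·5·6·1 = -90
  3*X*Z**2 ↦ 3·5·1·1 = 15
  -Y**3 ↦ -1·1·216·1 = -216
  -Y**2*Z ↦ -1·1·36·1 = -36
  -3*Y*Z**2 ↦ -3·1·6·1 = -18
  Z**3 ↦ 1·1·1·1 = 1
Sum: F(5, 6, 1) = (-300) + (-25) + (180) + (-90) + (15) + (-216) + (-36) + (-18) + (1) = -489.
Reducing mod 7: -489 ≡ 1 (mod 7).
Since F(a, b, c) ≡ 1 ≠ 0 (mod 7), P does NOT lie on the curve.


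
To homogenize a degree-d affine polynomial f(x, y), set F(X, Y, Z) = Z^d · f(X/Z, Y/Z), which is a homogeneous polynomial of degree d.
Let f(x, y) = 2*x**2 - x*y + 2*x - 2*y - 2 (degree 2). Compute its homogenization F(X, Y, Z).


F(X, Y, Z) = 2*X**2 - X*Y + 2*X*Z - 2*Y*Z - 2*Z**2

deg(f) = 2.
Substitute x = X/Z, y = Y/Z into f, then multiply by Z^2.
  monomial 2·x^2·y^0 ↦ 2·X^2·Y^0·Z^0.
  monomial -1·x^1·y^1 ↦ -1·X^1·Y^1·Z^0.
  monomial 2·x^1·y^0 ↦ 2·X^1·Y^0·Z^1.
  monomial -2·x^0·y^1 ↦ -2·X^0·Y^1·Z^1.
  monomial -2·x^0·y^0 ↦ -2·X^0·Y^0·Z^2.
Collecting: F(X, Y, Z) = 2*X**2 - X*Y + 2*X*Z - 2*Y*Z - 2*Z**2.


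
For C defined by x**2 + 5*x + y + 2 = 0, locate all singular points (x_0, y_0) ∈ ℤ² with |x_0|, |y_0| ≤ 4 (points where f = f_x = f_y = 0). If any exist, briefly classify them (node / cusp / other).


No singular points in the scanned grid; C is smooth there.

Compute partial derivatives:
  f_x = 2*x + 5.
  f_y = 1.
f_y = 1 is a nonzero constant, so f_y never vanishes: no point (x, y) can satisfy f = f_x = f_y = 0. In particular no (x, y) ∈ {−4, ..., 4}² is singular; the curve is smooth.


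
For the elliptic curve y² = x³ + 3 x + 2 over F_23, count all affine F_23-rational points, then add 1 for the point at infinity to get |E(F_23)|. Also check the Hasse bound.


Affine points = {(0, 5), (0, 18), (1, 11), (1, 12), (2, 4), (2, 19), (4, 3), (4, 20), (5, 2), (5, 21), (6, 11), (6, 12), (8, 3), (8, 20), (11, 3), (11, 20), (12, 8), (12, 15), (15, 8), (15, 15), (16, 11), (16, 12), (18, 0), (19, 8), (19, 15), (20, 9), (20, 14)}; affine count = 27; |E(F_23)| = 28.

Discriminant check: Δ ∝ 4a³ + 27b² = 4·3³ + 27·2² = 4·27 + 27·4 ≡ 9 (mod 23). Nonzero ⇒ E is nonsingular.
For each x ∈ F_23, compute rhs = x³ + 3·x + 2 mod 23, then count y ∈ F_23 with y² ≡ rhs.
  x = 0: rhs = 2, matching y values: 5, 18 (2 points).
  x = 1: rhs = 6, matching y values: 11, 12 (2 points).
  x = 2: rhs = 16, matching y values: 4, 19 (2 points).
  x = 3: rhs = 15, matching y values: none (0 points).
  x = 4: rhs = 9, matching y values: 3, 20 (2 points).
  x = 5: rhs = 4, matching y values: 2, 21 (2 points).
  x = 6: rhs = 6, matching y values: 11, 12 (2 points).
  x = 7: rhs = 21, matching y values: none (0 points).
  x = 8: rhs = 9, matching y values: 3, 20 (2 points).
  x = 9: rhs = 22, matching y values: none (0 points).
  x = 10: rhs = 20, matching y values: none (0 points).
  x = 11: rhs = 9, matching y values: 3, 20 (2 points).
  x = 12: rhs = 18, matching y values: 8, 15 (2 points).
  x = 13: rhs = 7, matching y values: none (0 points).
  x = 14: rhs = 5, matching y values: none (0 points).
  x = 15: rhs = 18, matching y values: 8, 15 (2 points).
  x = 16: rhs = 6, matching y values: 11, 12 (2 points).
  x = 17: rhs = 21, matching y values: none (0 points).
  x = 18: rhs = 0, matching y values: 0 (1 points).
  x = 19: rhs = 18, matching y values: 8, 15 (2 points).
  x = 20: rhs = 12, matching y values: 9, 14 (2 points).
  x = 21: rhs = 11, matching y values: none (0 points).
  x = 22: rhs = 21, matching y values: none (0 points).
Total affine count: 27.
Full point count |E(F_23)| = 27 + 1 = 28.
Hasse bound: |28 − (23+1)| = |4| = 4 ≤ 2√23 ≈ 9.5917 ✓.
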